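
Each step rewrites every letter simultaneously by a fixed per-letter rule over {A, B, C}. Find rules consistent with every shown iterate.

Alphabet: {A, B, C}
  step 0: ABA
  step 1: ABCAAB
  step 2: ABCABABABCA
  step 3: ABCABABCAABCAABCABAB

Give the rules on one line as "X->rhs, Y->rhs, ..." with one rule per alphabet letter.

  step 2 ⇒ step 3: ABCABABABCA ⇒ AB·CA·B·AB·CA·AB·CA·AB·CA·B·AB
    A ↦ AB
    B ↦ CA
    C ↦ B

A->AB, B->CA, C->B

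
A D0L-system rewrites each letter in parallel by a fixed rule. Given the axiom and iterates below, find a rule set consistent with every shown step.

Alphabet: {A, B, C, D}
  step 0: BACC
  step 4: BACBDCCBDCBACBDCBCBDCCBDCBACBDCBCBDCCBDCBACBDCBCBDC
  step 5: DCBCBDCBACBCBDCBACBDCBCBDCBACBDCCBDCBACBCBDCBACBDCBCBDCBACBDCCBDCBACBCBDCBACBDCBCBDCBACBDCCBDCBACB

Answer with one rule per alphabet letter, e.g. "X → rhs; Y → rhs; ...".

A->B, B->DC, C->CB, D->BA

  step 4 ⇒ step 5: BACBDCCBDCBACBDCBCBDCCBDCBACBDCBCBDCCBDCBACBDCBCBDC ⇒ DC·B·CB·DC·BA·CB·CB·DC·BA·CB·DC·B·CB·DC·BA·CB·DC·CB·DC·BA·CB·CB·DC·BA·CB·DC·B·CB·DC·BA·CB·DC·CB·DC·BA·CB·CB·DC·BA·CB·DC·B·CB·DC·BA·CB·DC·CB·DC·BA·CB
    A ↦ B
    B ↦ DC
    C ↦ CB
    D ↦ BA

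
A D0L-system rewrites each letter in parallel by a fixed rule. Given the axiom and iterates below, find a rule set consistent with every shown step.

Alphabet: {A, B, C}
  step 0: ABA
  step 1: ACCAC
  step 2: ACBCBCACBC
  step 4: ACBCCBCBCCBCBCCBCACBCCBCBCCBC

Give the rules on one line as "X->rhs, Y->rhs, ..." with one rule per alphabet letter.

  step 1 ⇒ step 2: ACCAC ⇒ AC·BC·BC·AC·BC
    A ↦ AC
    C ↦ BC
  step 0 ⇒ step 1: ABA ⇒ AC·C·AC
    B ↦ C

A->AC, B->C, C->BC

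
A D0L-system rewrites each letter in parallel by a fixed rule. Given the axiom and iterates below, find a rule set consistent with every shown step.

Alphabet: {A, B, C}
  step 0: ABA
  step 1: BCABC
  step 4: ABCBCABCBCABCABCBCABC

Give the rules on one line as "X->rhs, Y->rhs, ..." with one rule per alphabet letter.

A->BC, B->A, C->BC

  step 0 ⇒ step 1: ABA ⇒ BC·A·BC
    A ↦ BC
    B ↦ A
    C ↦ BC  (constrained at step 1)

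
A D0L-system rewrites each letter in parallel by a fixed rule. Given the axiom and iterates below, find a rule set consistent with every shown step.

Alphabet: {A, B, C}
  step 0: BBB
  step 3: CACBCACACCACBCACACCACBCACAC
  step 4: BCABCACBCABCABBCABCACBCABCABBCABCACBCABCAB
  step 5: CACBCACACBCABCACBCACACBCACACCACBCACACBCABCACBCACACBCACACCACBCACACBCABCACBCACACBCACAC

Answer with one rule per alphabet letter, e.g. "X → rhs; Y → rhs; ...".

A->CA, B->CAC, C->B

  step 4 ⇒ step 5: BCABCACBCABCABBCABCACBCABCABBCABCACBCABCAB ⇒ CAC·B·CA·CAC·B·CA·B·CAC·B·CA·CAC·B·CA·CAC·CAC·B·CA·CAC·B·CA·B·CAC·B·CA·CAC·B·CA·CAC·CAC·B·CA·CAC·B·CA·B·CAC·B·CA·CAC·B·CA·CAC
    A ↦ CA
    B ↦ CAC
    C ↦ B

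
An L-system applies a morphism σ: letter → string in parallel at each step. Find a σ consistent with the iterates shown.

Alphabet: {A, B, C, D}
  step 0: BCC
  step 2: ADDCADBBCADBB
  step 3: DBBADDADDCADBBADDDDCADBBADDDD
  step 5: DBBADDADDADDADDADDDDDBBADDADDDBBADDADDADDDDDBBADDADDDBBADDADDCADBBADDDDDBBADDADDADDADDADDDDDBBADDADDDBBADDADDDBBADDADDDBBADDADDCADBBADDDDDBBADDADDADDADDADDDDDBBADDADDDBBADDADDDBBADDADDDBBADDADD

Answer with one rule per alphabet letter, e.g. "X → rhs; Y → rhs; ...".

  step 2 ⇒ step 3: ADDCADBBCADBB ⇒ DBB·ADD·ADD·CA·DBB·ADD·D·D·CA·DBB·ADD·D·D
    A ↦ DBB
    B ↦ D
    C ↦ CA
    D ↦ ADD

A->DBB, B->D, C->CA, D->ADD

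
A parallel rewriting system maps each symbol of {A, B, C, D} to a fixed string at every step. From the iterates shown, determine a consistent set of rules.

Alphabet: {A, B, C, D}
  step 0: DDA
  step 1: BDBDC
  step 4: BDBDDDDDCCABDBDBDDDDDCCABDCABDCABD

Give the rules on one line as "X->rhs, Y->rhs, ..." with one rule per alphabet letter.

A->C, B->CA, C->DD, D->BD

  step 0 ⇒ step 1: DDA ⇒ BD·BD·C
    A ↦ C
    D ↦ BD
    B ↦ CA  (constrained at step 1)
    C ↦ DD  (constrained at step 1)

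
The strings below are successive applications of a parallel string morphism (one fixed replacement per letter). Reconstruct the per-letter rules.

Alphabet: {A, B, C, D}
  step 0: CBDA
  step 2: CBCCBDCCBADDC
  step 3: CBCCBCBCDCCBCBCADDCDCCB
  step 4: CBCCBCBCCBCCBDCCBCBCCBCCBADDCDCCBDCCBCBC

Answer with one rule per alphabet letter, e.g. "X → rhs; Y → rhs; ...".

A->AD, B->C, C->CB, D->DC

  step 3 ⇒ step 4: CBCCBCBCDCCBCBCADDCDCCB ⇒ CB·C·CB·CB·C·CB·C·CB·DC·CB·CB·C·CB·C·CB·AD·DC·DC·CB·DC·CB·CB·C
    A ↦ AD
    B ↦ C
    C ↦ CB
    D ↦ DC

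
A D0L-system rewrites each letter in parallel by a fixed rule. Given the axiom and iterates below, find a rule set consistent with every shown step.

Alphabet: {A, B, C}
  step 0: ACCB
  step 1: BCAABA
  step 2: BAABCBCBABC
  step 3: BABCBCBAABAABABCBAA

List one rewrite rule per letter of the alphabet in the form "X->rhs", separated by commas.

  step 2 ⇒ step 3: BAABCBCBABC ⇒ BA·BC·BC·BA·A·BA·A·BA·BC·BA·A
    A ↦ BC
    B ↦ BA
    C ↦ A

A->BC, B->BA, C->A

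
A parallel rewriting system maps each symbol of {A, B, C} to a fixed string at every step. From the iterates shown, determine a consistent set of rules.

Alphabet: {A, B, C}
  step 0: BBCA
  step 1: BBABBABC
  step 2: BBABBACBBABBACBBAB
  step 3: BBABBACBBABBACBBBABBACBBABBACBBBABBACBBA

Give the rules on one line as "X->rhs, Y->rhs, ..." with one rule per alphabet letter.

  step 2 ⇒ step 3: BBABBACBBABBACBBAB ⇒ BBA·BBA·C·BBA·BBA·C·B·BBA·BBA·C·BBA·BBA·C·B·BBA·BBA·C·BBA
    A ↦ C
    B ↦ BBA
    C ↦ B

A->C, B->BBA, C->B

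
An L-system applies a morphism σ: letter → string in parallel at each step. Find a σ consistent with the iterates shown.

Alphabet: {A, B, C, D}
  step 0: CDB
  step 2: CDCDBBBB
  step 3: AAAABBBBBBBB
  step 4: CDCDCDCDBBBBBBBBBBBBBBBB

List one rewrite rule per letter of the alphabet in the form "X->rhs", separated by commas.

  step 3 ⇒ step 4: AAAABBBBBBBB ⇒ CD·CD·CD·CD·BB·BB·BB·BB·BB·BB·BB·BB
    A ↦ CD
    B ↦ BB
  step 2 ⇒ step 3: CDCDBBBB ⇒ A·A·A·A·BB·BB·BB·BB
    C ↦ A
  step 2 ⇒ step 3: CDCDBBBB ⇒ A·A·A·A·BB·BB·BB·BB
    D ↦ A

A->CD, B->BB, C->A, D->A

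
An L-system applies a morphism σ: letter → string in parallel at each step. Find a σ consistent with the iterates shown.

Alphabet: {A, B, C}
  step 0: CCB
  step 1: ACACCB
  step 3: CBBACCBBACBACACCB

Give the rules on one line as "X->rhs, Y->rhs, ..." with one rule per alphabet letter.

  step 0 ⇒ step 1: CCB ⇒ AC·AC·CB
    B ↦ CB
    C ↦ AC
    A ↦ B  (constrained at step 1)

A->B, B->CB, C->AC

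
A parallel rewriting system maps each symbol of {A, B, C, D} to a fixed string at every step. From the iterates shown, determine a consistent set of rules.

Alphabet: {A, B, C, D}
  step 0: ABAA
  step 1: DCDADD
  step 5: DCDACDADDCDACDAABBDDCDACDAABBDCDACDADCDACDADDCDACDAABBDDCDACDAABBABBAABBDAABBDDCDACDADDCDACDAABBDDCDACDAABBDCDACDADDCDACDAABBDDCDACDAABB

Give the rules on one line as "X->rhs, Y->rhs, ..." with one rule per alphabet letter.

  step 0 ⇒ step 1: ABAA ⇒ D·CDA·D·D
    A ↦ D
    B ↦ CDA
    C ↦ A  (constrained at step 1)
    D ↦ ABB  (constrained at step 1)

A->D, B->CDA, C->A, D->ABB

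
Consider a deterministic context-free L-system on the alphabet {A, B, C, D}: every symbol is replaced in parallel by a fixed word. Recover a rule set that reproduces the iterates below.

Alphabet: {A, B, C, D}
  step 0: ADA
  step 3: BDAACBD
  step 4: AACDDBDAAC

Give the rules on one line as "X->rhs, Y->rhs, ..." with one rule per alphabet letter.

A->D, B->AA, C->BD, D->C

  step 3 ⇒ step 4: BDAACBD ⇒ AA·C·D·D·BD·AA·C
    A ↦ D
    B ↦ AA
    C ↦ BD
    D ↦ C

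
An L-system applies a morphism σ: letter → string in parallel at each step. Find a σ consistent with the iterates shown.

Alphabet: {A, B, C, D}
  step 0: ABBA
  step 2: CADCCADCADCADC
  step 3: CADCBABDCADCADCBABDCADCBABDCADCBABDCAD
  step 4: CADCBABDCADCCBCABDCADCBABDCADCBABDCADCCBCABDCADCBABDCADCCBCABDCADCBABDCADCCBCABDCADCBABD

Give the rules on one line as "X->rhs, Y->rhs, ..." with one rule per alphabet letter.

  step 3 ⇒ step 4: CADCBABDCADCADCBABDCADCBABDCADCBABDCAD ⇒ CAD·CB·ABD·CAD·C·CB·C·ABD·CAD·CB·ABD·CAD·CB·ABD·CAD·C·CB·C·ABD·CAD·CB·ABD·CAD·C·CB·C·ABD·CAD·CB·ABD·CAD·C·CB·C·ABD·CAD·CB·ABD
    A ↦ CB
    B ↦ C
    C ↦ CAD
    D ↦ ABD

A->CB, B->C, C->CAD, D->ABD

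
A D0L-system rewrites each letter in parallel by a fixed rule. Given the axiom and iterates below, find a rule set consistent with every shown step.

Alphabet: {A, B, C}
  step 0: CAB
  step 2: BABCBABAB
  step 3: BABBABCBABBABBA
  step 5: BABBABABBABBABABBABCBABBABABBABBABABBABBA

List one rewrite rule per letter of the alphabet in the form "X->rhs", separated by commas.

A->B, B->BA, C->BC

  step 2 ⇒ step 3: BABCBABAB ⇒ BA·B·BA·BC·BA·B·BA·B·BA
    A ↦ B
    B ↦ BA
    C ↦ BC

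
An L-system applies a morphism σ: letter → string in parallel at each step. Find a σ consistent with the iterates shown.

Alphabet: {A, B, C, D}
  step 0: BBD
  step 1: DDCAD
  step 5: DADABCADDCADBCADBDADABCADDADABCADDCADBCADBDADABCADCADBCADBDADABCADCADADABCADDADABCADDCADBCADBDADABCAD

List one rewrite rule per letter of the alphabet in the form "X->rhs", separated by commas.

A->B, B->D, C->ADA, D->CAD

  step 0 ⇒ step 1: BBD ⇒ D·D·CAD
    B ↦ D
    D ↦ CAD
    A ↦ B  (constrained at step 1)
    C ↦ ADA  (constrained at step 1)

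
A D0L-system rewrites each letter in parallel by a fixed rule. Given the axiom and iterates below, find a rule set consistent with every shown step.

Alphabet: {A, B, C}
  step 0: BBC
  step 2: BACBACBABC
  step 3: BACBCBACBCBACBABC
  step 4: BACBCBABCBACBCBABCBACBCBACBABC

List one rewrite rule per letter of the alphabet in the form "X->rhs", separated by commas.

A->C, B->BA, C->BC

  step 3 ⇒ step 4: BACBCBACBCBACBABC ⇒ BA·C·BC·BA·BC·BA·C·BC·BA·BC·BA·C·BC·BA·C·BA·BC
    A ↦ C
    B ↦ BA
    C ↦ BC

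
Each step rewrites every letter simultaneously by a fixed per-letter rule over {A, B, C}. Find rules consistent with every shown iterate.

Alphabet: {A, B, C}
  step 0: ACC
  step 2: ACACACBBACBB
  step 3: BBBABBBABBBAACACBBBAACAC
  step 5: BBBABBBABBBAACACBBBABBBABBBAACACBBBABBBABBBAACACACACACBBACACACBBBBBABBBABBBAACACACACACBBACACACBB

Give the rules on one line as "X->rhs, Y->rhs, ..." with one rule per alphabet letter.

A->BB, B->AC, C->BA

  step 2 ⇒ step 3: ACACACBBACBB ⇒ BB·BA·BB·BA·BB·BA·AC·AC·BB·BA·AC·AC
    A ↦ BB
    B ↦ AC
    C ↦ BA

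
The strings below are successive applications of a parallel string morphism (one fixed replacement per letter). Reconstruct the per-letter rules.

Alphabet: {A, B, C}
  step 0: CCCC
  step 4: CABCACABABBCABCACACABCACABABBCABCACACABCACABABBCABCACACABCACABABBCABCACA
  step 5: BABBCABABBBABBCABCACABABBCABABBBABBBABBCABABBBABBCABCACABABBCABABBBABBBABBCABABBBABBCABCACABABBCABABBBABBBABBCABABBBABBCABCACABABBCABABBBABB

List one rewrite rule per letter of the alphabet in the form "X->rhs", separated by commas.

A->B, B->CA, C->BAB

  step 4 ⇒ step 5: CABCACABABBCABCACACABCACABABBCABCACACABCACABABBCABCACACABCACABABBCABCACA ⇒ BAB·B·CA·BAB·B·BAB·B·CA·B·CA·CA·BAB·B·CA·BAB·B·BAB·B·BAB·B·CA·BAB·B·BAB·B·CA·B·CA·CA·BAB·B·CA·BAB·B·BAB·B·BAB·B·CA·BAB·B·BAB·B·CA·B·CA·CA·BAB·B·CA·BAB·B·BAB·B·BAB·B·CA·BAB·B·BAB·B·CA·B·CA·CA·BAB·B·CA·BAB·B·BAB·B
    A ↦ B
    B ↦ CA
    C ↦ BAB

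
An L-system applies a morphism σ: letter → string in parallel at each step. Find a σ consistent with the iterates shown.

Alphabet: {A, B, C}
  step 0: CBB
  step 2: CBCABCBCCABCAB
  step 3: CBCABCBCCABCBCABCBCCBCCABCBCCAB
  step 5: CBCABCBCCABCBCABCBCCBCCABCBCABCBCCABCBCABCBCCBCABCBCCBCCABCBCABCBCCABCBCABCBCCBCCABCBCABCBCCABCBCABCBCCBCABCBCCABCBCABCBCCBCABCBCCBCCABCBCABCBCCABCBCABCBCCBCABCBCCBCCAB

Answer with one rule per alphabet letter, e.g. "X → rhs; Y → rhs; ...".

A->C, B->AB, C->CBC

  step 2 ⇒ step 3: CBCABCBCCABCAB ⇒ CBC·AB·CBC·C·AB·CBC·AB·CBC·CBC·C·AB·CBC·C·AB
    A ↦ C
    B ↦ AB
    C ↦ CBC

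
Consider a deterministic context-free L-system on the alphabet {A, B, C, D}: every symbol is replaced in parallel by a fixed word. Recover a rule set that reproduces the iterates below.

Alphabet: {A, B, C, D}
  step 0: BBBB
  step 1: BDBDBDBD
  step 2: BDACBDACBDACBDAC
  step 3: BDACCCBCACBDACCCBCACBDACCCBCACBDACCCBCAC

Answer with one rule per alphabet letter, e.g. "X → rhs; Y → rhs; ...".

A->CCB, B->BD, C->CAC, D->AC

  step 2 ⇒ step 3: BDACBDACBDACBDAC ⇒ BD·AC·CCB·CAC·BD·AC·CCB·CAC·BD·AC·CCB·CAC·BD·AC·CCB·CAC
    A ↦ CCB
    B ↦ BD
    C ↦ CAC
    D ↦ AC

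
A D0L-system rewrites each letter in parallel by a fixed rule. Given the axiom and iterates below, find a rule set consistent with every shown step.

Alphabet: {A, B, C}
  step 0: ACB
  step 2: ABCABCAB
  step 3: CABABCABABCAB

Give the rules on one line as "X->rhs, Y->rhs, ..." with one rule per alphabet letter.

A->C, B->AB, C->AB

  step 2 ⇒ step 3: ABCABCAB ⇒ C·AB·AB·C·AB·AB·C·AB
    A ↦ C
    B ↦ AB
    C ↦ AB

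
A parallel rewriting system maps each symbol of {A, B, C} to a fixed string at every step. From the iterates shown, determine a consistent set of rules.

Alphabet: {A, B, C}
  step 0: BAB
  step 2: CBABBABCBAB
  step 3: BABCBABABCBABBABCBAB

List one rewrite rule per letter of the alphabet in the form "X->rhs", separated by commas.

A->CB, B->AB, C->B

  step 2 ⇒ step 3: CBABBABCBAB ⇒ B·AB·CB·AB·AB·CB·AB·B·AB·CB·AB
    A ↦ CB
    B ↦ AB
    C ↦ B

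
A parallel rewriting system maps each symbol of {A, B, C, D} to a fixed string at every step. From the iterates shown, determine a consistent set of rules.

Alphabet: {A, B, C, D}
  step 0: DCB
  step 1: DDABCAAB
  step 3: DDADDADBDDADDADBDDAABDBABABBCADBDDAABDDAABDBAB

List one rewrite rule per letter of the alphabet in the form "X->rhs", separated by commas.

A->DB, B->AB, C->BCA, D->DDA

  step 0 ⇒ step 1: DCB ⇒ DDA·BCA·AB
    B ↦ AB
    C ↦ BCA
    D ↦ DDA
    A ↦ DB  (constrained at step 1)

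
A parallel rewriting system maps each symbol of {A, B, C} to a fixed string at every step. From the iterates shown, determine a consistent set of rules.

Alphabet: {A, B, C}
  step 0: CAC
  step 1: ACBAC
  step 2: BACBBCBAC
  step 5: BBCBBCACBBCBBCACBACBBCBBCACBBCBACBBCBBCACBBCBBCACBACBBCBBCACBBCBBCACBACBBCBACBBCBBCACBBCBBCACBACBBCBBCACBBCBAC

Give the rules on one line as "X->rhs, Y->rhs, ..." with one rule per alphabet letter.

A->B, B->BBC, C->AC

  step 1 ⇒ step 2: ACBAC ⇒ B·AC·BBC·B·AC
    A ↦ B
    B ↦ BBC
    C ↦ AC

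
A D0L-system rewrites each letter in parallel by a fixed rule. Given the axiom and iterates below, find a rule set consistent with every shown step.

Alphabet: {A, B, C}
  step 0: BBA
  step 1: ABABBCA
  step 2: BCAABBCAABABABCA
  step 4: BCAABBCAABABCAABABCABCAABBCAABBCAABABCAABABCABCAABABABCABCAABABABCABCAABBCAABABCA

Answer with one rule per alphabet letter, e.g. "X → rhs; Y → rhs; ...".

  step 1 ⇒ step 2: ABABBCA ⇒ BCA·AB·BCA·AB·AB·A·BCA
    A ↦ BCA
    B ↦ AB
    C ↦ A

A->BCA, B->AB, C->A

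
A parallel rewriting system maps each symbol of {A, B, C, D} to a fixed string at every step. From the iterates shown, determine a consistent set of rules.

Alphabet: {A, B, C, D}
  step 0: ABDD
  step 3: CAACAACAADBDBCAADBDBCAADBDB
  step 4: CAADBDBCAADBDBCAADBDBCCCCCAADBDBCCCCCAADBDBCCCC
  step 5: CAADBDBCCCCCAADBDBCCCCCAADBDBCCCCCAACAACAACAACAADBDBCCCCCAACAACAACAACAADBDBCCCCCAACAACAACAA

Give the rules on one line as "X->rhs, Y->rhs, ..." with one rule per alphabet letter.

A->DB, B->C, C->CAA, D->C

  step 4 ⇒ step 5: CAADBDBCAADBDBCAADBDBCCCCCAADBDBCCCCCAADBDBCCCC ⇒ CAA·DB·DB·C·C·C·C·CAA·DB·DB·C·C·C·C·CAA·DB·DB·C·C·C·C·CAA·CAA·CAA·CAA·CAA·DB·DB·C·C·C·C·CAA·CAA·CAA·CAA·CAA·DB·DB·C·C·C·C·CAA·CAA·CAA·CAA
    A ↦ DB
    B ↦ C
    C ↦ CAA
    D ↦ C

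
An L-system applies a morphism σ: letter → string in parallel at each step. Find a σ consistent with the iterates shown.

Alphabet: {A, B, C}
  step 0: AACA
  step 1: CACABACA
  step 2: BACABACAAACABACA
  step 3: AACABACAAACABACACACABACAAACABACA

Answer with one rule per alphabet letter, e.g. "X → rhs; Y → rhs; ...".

  step 2 ⇒ step 3: BACABACAAACABACA ⇒ AA·CA·BA·CA·AA·CA·BA·CA·CA·CA·BA·CA·AA·CA·BA·CA
    A ↦ CA
    B ↦ AA
    C ↦ BA

A->CA, B->AA, C->BA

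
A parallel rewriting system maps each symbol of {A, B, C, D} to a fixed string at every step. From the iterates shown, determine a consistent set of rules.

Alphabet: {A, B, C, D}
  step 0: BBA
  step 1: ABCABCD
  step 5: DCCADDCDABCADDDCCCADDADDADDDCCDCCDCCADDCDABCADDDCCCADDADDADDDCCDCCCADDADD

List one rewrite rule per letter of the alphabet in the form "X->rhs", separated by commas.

  step 0 ⇒ step 1: BBA ⇒ ABC·ABC·D
    A ↦ D
    B ↦ ABC
    C ↦ ADD  (constrained at step 1)
    D ↦ C  (constrained at step 1)

A->D, B->ABC, C->ADD, D->C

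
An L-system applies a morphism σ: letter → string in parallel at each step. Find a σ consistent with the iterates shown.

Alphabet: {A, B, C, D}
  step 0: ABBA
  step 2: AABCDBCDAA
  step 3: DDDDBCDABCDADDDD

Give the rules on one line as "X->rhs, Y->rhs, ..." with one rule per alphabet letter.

A->DD, B->BC, C->D, D->A

  step 2 ⇒ step 3: AABCDBCDAA ⇒ DD·DD·BC·D·A·BC·D·A·DD·DD
    A ↦ DD
    B ↦ BC
    C ↦ D
    D ↦ A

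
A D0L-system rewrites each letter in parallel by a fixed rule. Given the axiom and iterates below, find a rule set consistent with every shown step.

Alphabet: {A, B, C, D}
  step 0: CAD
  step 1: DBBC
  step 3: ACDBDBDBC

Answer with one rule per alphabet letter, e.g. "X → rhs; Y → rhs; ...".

A->B, B->AC, C->D, D->BC

  step 0 ⇒ step 1: CAD ⇒ D·B·BC
    A ↦ B
    C ↦ D
    D ↦ BC
    B ↦ AC  (constrained at step 1)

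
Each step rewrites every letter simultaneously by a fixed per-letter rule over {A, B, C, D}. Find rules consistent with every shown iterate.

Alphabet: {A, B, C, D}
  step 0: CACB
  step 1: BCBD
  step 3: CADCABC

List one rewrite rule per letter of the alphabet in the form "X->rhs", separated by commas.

  step 0 ⇒ step 1: CACB ⇒ B·C·B·D
    A ↦ C
    B ↦ D
    C ↦ B
    D ↦ CA  (constrained at step 1)

A->C, B->D, C->B, D->CA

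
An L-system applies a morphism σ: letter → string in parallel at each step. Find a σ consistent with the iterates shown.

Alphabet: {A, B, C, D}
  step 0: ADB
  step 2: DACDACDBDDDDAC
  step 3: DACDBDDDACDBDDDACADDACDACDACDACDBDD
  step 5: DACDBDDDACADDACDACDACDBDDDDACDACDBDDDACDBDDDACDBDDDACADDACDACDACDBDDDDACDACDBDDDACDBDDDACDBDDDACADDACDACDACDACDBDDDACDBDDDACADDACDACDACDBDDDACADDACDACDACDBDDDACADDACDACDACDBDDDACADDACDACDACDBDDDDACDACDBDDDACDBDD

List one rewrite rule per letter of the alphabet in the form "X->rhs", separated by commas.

  step 2 ⇒ step 3: DACDACDBDDDDAC ⇒ DAC·D·BDD·DAC·D·BDD·DAC·AD·DAC·DAC·DAC·DAC·D·BDD
    A ↦ D
    B ↦ AD
    C ↦ BDD
    D ↦ DAC

A->D, B->AD, C->BDD, D->DAC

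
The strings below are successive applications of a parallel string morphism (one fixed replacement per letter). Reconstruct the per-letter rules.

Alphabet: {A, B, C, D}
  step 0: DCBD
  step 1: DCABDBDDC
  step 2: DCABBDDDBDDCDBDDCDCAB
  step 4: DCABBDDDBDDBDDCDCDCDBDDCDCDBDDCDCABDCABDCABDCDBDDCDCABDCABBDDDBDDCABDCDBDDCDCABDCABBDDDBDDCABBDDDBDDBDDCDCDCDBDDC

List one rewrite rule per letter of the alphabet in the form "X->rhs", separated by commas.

  step 1 ⇒ step 2: DCABDBDDC ⇒ DC·AB·BDD·DBD·DC·DBD·DC·DC·AB
    A ↦ BDD
    B ↦ DBD
    C ↦ AB
    D ↦ DC

A->BDD, B->DBD, C->AB, D->DC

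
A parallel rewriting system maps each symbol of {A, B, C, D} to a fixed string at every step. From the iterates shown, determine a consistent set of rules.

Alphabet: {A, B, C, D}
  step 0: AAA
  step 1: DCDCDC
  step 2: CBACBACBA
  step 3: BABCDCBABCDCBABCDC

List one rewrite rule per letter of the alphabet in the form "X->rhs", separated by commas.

  step 2 ⇒ step 3: CBACBACBA ⇒ BA·BC·DC·BA·BC·DC·BA·BC·DC
    A ↦ DC
    B ↦ BC
    C ↦ BA
  step 1 ⇒ step 2: DCDCDC ⇒ C·BA·C·BA·C·BA
    D ↦ C

A->DC, B->BC, C->BA, D->C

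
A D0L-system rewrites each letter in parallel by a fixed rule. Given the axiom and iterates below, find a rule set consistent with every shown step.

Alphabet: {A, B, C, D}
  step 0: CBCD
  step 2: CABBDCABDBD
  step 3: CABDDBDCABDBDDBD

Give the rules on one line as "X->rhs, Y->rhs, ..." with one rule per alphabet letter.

  step 2 ⇒ step 3: CABBDCABDBD ⇒ CA·B·D·D·BD·CA·B·D·BD·D·BD
    A ↦ B
    B ↦ D
    C ↦ CA
    D ↦ BD

A->B, B->D, C->CA, D->BD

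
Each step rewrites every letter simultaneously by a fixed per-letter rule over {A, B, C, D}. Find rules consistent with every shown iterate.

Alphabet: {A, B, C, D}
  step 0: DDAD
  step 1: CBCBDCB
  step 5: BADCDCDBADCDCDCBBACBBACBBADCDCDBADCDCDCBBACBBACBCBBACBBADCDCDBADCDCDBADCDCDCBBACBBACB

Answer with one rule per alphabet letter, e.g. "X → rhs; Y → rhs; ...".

A->D, B->DC, C->BA, D->CB

  step 0 ⇒ step 1: DDAD ⇒ CB·CB·D·CB
    A ↦ D
    D ↦ CB
    B ↦ DC  (constrained at step 1)
    C ↦ BA  (constrained at step 1)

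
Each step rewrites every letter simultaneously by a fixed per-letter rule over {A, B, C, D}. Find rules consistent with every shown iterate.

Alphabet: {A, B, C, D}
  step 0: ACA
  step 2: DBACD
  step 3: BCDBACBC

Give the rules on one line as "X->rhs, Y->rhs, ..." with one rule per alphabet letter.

  step 2 ⇒ step 3: DBACD ⇒ BC·D·B·AC·BC
    A ↦ B
    B ↦ D
    C ↦ AC
    D ↦ BC

A->B, B->D, C->AC, D->BC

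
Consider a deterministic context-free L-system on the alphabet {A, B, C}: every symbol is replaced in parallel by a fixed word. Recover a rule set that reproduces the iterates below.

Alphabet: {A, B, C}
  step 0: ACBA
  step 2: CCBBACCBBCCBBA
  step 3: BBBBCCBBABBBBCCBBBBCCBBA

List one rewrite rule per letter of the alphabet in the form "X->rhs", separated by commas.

A->BBA, B->C, C->BB

  step 2 ⇒ step 3: CCBBACCBBCCBBA ⇒ BB·BB·C·C·BBA·BB·BB·C·C·BB·BB·C·C·BBA
    A ↦ BBA
    B ↦ C
    C ↦ BB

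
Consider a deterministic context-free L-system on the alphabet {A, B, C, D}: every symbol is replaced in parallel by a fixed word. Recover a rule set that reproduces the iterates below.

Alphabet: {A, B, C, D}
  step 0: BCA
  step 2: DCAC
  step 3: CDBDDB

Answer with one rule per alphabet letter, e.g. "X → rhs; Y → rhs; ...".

  step 2 ⇒ step 3: DCAC ⇒ C·DB·D·DB
    A ↦ D
    C ↦ DB
    D ↦ C
    B ↦ A  (constrained at step 0)

A->D, B->A, C->DB, D->C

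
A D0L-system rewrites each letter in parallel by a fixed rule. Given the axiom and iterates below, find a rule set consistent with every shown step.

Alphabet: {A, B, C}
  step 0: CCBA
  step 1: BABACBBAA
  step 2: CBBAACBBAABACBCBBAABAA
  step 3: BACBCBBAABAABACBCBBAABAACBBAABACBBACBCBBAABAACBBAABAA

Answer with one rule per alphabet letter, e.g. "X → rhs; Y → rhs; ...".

  step 2 ⇒ step 3: CBBAACBBAABACBCBBAABAA ⇒ BA·CB·CB·BAA·BAA·BA·CB·CB·BAA·BAA·CB·BAA·BA·CB·BA·CB·CB·BAA·BAA·CB·BAA·BAA
    A ↦ BAA
    B ↦ CB
    C ↦ BA

A->BAA, B->CB, C->BA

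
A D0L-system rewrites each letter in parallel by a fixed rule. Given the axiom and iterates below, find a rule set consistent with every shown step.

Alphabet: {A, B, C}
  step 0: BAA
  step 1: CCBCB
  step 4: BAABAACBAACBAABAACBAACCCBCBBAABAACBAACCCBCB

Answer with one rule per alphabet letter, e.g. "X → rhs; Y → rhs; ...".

A->CB, B->C, C->BAA

  step 0 ⇒ step 1: BAA ⇒ C·CB·CB
    A ↦ CB
    B ↦ C
    C ↦ BAA  (constrained at step 1)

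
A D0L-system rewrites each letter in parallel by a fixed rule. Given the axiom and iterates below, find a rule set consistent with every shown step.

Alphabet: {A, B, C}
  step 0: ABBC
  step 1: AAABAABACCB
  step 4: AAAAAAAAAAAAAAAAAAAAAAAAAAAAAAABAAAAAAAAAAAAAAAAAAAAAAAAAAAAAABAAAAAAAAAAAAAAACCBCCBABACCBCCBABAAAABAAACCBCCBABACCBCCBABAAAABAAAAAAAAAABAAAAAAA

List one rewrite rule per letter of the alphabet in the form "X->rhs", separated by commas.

  step 0 ⇒ step 1: ABBC ⇒ AA·ABA·ABA·CCB
    A ↦ AA
    B ↦ ABA
    C ↦ CCB

A->AA, B->ABA, C->CCB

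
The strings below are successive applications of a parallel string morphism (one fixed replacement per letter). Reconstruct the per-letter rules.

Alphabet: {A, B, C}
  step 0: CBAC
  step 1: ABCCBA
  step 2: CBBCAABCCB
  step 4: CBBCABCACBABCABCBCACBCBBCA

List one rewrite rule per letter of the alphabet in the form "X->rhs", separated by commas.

A->CB, B->BC, C->A

  step 1 ⇒ step 2: ABCCBA ⇒ CB·BC·A·A·BC·CB
    A ↦ CB
    B ↦ BC
    C ↦ A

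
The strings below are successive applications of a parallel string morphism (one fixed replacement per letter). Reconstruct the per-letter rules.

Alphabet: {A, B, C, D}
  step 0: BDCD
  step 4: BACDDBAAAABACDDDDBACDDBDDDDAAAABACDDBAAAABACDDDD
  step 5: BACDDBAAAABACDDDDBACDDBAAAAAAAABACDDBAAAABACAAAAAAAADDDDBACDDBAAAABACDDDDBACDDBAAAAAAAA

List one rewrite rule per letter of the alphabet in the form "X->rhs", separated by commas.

A->D, B->BAC, C->DB, D->AA

  step 4 ⇒ step 5: BACDDBAAAABACDDDDBACDDBDDDDAAAABACDDBAAAABACDDDD ⇒ BAC·D·DB·AA·AA·BAC·D·D·D·D·BAC·D·DB·AA·AA·AA·AA·BAC·D·DB·AA·AA·BAC·AA·AA·AA·AA·D·D·D·D·BAC·D·DB·AA·AA·BAC·D·D·D·D·BAC·D·DB·AA·AA·AA·AA
    A ↦ D
    B ↦ BAC
    C ↦ DB
    D ↦ AA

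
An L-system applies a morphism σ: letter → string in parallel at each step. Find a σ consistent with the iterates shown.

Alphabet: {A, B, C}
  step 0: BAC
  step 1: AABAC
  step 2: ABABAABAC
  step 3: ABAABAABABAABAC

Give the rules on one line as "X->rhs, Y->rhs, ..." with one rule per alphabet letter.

  step 2 ⇒ step 3: ABABAABAC ⇒ AB·A·AB·A·AB·AB·A·AB·AC
    A ↦ AB
    B ↦ A
    C ↦ AC

A->AB, B->A, C->AC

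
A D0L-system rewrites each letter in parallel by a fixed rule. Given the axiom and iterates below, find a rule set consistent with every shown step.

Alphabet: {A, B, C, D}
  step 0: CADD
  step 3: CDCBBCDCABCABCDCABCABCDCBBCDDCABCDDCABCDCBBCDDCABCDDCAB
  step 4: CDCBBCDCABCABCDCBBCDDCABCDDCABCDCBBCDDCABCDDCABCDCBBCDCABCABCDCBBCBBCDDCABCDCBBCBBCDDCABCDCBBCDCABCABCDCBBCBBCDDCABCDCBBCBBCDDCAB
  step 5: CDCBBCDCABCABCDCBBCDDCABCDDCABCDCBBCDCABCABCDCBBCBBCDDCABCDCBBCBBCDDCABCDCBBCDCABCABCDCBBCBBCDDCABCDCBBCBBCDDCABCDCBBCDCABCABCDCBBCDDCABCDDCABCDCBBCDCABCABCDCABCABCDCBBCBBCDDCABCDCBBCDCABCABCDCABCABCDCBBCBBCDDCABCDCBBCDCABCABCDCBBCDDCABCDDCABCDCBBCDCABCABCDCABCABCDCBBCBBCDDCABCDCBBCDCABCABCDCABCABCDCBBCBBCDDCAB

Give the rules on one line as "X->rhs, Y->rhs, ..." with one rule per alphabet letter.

A->D, B->CAB, C->CD, D->CBB

  step 4 ⇒ step 5: CDCBBCDCABCABCDCBBCDDCABCDDCABCDCBBCDDCABCDDCABCDCBBCDCABCABCDCBBCBBCDDCABCDCBBCBBCDDCABCDCBBCDCABCABCDCBBCBBCDDCABCDCBBCBBCDDCAB ⇒ CD·CBB·CD·CAB·CAB·CD·CBB·CD·D·CAB·CD·D·CAB·CD·CBB·CD·CAB·CAB·CD·CBB·CBB·CD·D·CAB·CD·CBB·CBB·CD·D·CAB·CD·CBB·CD·CAB·CAB·CD·CBB·CBB·CD·D·CAB·CD·CBB·CBB·CD·D·CAB·CD·CBB·CD·CAB·CAB·CD·CBB·CD·D·CAB·CD·D·CAB·CD·CBB·CD·CAB·CAB·CD·CAB·CAB·CD·CBB·CBB·CD·D·CAB·CD·CBB·CD·CAB·CAB·CD·CAB·CAB·CD·CBB·CBB·CD·D·CAB·CD·CBB·CD·CAB·CAB·CD·CBB·CD·D·CAB·CD·D·CAB·CD·CBB·CD·CAB·CAB·CD·CAB·CAB·CD·CBB·CBB·CD·D·CAB·CD·CBB·CD·CAB·CAB·CD·CAB·CAB·CD·CBB·CBB·CD·D·CAB
    A ↦ D
    B ↦ CAB
    C ↦ CD
    D ↦ CBB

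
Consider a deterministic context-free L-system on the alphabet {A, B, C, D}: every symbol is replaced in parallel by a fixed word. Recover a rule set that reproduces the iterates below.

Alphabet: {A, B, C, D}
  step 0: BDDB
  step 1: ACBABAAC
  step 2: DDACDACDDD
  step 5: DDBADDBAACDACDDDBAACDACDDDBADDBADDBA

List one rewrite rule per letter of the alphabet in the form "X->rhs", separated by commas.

A->D, B->AC, C->D, D->BA

  step 1 ⇒ step 2: ACBABAAC ⇒ D·D·AC·D·AC·D·D·D
    A ↦ D
    B ↦ AC
    C ↦ D
  step 0 ⇒ step 1: BDDB ⇒ AC·BA·BA·AC
    D ↦ BA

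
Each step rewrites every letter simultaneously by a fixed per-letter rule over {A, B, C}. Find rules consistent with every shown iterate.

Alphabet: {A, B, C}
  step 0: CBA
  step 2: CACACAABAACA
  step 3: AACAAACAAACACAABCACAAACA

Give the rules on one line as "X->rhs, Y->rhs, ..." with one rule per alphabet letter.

A->CA, B->AB, C->AA

  step 2 ⇒ step 3: CACACAABAACA ⇒ AA·CA·AA·CA·AA·CA·CA·AB·CA·CA·AA·CA
    A ↦ CA
    B ↦ AB
    C ↦ AA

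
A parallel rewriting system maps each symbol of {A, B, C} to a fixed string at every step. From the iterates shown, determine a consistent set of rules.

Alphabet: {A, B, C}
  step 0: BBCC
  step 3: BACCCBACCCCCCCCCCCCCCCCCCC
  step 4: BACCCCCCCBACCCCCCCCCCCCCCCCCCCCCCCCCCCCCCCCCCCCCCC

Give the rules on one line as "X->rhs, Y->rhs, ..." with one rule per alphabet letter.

A->C, B->BA, C->CC

  step 3 ⇒ step 4: BACCCBACCCCCCCCCCCCCCCCCCC ⇒ BA·C·CC·CC·CC·BA·C·CC·CC·CC·CC·CC·CC·CC·CC·CC·CC·CC·CC·CC·CC·CC·CC·CC·CC·CC
    A ↦ C
    B ↦ BA
    C ↦ CC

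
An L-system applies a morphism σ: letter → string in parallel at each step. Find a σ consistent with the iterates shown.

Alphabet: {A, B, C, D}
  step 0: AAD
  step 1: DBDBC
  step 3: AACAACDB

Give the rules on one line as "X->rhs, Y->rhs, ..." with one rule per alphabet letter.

  step 0 ⇒ step 1: AAD ⇒ DB·DB·C
    A ↦ DB
    D ↦ C
    B ↦ CD  (constrained at step 1)
    C ↦ A  (constrained at step 1)

A->DB, B->CD, C->A, D->C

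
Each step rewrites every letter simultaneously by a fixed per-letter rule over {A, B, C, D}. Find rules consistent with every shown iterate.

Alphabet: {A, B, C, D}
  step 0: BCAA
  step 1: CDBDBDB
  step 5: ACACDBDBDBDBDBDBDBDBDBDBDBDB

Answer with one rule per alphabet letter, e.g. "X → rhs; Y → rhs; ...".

A->DB, B->C, C->DB, D->A

  step 0 ⇒ step 1: BCAA ⇒ C·DB·DB·DB
    A ↦ DB
    B ↦ C
    C ↦ DB
    D ↦ A  (constrained at step 1)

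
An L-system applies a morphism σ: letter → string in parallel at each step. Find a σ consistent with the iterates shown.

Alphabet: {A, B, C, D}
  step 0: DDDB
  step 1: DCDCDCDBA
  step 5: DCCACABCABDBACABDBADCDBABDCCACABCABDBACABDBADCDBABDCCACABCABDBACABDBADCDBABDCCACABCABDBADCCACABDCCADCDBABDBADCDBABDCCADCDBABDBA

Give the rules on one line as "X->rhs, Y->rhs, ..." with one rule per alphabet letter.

  step 0 ⇒ step 1: DDDB ⇒ DC·DC·DC·DBA
    B ↦ DBA
    D ↦ DC
    A ↦ B  (constrained at step 1)
    C ↦ CA  (constrained at step 1)

A->B, B->DBA, C->CA, D->DC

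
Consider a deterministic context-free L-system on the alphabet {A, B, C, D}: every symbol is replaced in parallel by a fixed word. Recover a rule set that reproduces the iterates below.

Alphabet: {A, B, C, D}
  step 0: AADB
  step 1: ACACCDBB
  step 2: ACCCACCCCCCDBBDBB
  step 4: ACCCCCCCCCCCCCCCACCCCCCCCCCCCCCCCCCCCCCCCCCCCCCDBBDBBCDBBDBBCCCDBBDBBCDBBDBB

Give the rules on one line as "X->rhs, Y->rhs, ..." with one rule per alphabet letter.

A->AC, B->DBB, C->CC, D->C

  step 1 ⇒ step 2: ACACCDBB ⇒ AC·CC·AC·CC·CC·C·DBB·DBB
    A ↦ AC
    B ↦ DBB
    C ↦ CC
    D ↦ C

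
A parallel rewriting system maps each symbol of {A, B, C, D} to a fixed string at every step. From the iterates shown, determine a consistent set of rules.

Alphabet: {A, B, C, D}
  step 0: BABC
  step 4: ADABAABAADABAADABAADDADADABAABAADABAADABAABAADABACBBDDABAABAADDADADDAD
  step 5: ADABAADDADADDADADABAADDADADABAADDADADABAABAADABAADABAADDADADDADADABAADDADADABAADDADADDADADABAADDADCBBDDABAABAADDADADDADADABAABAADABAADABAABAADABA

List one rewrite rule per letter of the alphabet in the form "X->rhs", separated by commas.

  step 4 ⇒ step 5: ADABAABAADABAADABAADDADADABAABAADABAADABAABAADABACBBDDABAABAADDADADDAD ⇒ AD·ABA·AD·D·AD·AD·D·AD·AD·ABA·AD·D·AD·AD·ABA·AD·D·AD·AD·ABA·ABA·AD·ABA·AD·ABA·AD·D·AD·AD·D·AD·AD·ABA·AD·D·AD·AD·ABA·AD·D·AD·AD·D·AD·AD·ABA·AD·D·AD·CBB·D·D·ABA·ABA·AD·D·AD·AD·D·AD·AD·ABA·ABA·AD·ABA·AD·ABA·ABA·AD·ABA
    A ↦ AD
    B ↦ D
    C ↦ CBB
    D ↦ ABA

A->AD, B->D, C->CBB, D->ABA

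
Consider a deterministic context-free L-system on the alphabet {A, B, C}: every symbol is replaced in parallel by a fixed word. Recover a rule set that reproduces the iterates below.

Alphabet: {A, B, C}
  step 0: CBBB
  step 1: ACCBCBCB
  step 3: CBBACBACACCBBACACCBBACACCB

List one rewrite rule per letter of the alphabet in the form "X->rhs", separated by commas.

A->B, B->CB, C->AC

  step 0 ⇒ step 1: CBBB ⇒ AC·CB·CB·CB
    B ↦ CB
    C ↦ AC
    A ↦ B  (constrained at step 1)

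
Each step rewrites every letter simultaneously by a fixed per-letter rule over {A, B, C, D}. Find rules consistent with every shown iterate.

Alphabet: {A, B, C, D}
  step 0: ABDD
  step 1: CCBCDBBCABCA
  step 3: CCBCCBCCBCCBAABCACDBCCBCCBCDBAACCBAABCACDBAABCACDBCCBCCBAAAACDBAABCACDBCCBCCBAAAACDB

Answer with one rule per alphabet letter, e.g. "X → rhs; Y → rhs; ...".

A->CCB, B->CDB, C->AA, D->BCA

  step 0 ⇒ step 1: ABDD ⇒ CCB·CDB·BCA·BCA
    A ↦ CCB
    B ↦ CDB
    D ↦ BCA
    C ↦ AA  (constrained at step 1)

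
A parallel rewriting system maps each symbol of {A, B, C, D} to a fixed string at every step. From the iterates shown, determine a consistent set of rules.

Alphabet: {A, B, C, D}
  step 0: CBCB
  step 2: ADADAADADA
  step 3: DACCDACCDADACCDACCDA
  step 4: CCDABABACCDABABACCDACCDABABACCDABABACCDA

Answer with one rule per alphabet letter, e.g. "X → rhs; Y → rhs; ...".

A->DA, B->A, C->BA, D->CC

  step 3 ⇒ step 4: DACCDACCDADACCDACCDA ⇒ CC·DA·BA·BA·CC·DA·BA·BA·CC·DA·CC·DA·BA·BA·CC·DA·BA·BA·CC·DA
    A ↦ DA
    C ↦ BA
    D ↦ CC
    B ↦ A  (constrained at step 0)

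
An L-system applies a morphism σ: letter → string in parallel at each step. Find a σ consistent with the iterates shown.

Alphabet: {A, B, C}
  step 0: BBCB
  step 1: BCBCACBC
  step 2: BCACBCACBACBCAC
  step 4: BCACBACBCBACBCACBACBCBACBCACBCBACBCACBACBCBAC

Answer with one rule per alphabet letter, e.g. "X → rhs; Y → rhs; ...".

A->B, B->BC, C->AC

  step 1 ⇒ step 2: BCBCACBC ⇒ BC·AC·BC·AC·B·AC·BC·AC
    A ↦ B
    B ↦ BC
    C ↦ AC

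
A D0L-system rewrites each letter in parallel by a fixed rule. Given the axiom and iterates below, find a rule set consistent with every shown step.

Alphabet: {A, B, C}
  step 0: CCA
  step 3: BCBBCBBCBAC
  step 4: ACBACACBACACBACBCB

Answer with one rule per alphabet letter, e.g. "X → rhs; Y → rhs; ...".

  step 3 ⇒ step 4: BCBBCBBCBAC ⇒ AC·B·AC·AC·B·AC·AC·B·AC·BC·B
    A ↦ BC
    B ↦ AC
    C ↦ B

A->BC, B->AC, C->B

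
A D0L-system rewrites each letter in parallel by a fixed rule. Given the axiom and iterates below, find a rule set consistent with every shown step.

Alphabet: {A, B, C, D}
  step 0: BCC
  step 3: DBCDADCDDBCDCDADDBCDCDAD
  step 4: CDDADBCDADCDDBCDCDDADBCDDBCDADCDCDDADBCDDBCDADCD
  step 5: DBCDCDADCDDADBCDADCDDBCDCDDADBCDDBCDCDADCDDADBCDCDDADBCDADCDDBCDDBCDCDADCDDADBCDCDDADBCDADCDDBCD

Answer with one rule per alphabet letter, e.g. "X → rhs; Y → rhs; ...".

  step 4 ⇒ step 5: CDDADBCDADCDDBCDCDDADBCDDBCDADCDCDDADBCDDBCDADCD ⇒ DB·CD·CD·AD·CD·DA·DB·CD·AD·CD·DB·CD·CD·DA·DB·CD·DB·CD·CD·AD·CD·DA·DB·CD·CD·DA·DB·CD·AD·CD·DB·CD·DB·CD·CD·AD·CD·DA·DB·CD·CD·DA·DB·CD·AD·CD·DB·CD
    A ↦ AD
    B ↦ DA
    C ↦ DB
    D ↦ CD

A->AD, B->DA, C->DB, D->CD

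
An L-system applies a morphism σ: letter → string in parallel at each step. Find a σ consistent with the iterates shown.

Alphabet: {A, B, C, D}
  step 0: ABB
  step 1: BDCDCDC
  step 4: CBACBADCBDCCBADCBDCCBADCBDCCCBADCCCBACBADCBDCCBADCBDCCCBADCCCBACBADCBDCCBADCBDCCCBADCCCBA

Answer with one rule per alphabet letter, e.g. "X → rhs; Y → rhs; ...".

A->BDC, B->DC, C->CBA, D->C

  step 0 ⇒ step 1: ABB ⇒ BDC·DC·DC
    A ↦ BDC
    B ↦ DC
    C ↦ CBA  (constrained at step 1)
    D ↦ C  (constrained at step 1)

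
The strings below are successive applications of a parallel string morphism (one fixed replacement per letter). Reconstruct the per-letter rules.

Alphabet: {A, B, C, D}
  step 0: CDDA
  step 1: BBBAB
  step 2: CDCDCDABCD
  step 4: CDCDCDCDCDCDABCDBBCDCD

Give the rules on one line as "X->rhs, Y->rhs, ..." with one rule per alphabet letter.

A->AB, B->CD, C->B, D->B

  step 1 ⇒ step 2: BBBAB ⇒ CD·CD·CD·AB·CD
    A ↦ AB
    B ↦ CD
  step 0 ⇒ step 1: CDDA ⇒ B·B·B·AB
    C ↦ B
  step 0 ⇒ step 1: CDDA ⇒ B·B·B·AB
    D ↦ B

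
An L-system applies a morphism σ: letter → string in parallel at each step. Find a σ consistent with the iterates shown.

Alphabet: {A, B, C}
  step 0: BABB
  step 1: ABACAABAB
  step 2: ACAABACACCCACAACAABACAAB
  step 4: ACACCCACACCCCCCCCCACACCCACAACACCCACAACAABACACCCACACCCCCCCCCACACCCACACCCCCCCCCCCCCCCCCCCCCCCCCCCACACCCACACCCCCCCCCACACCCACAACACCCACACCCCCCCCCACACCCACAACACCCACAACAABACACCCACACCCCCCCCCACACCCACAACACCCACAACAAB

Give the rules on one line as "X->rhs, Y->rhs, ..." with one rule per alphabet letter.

A->ACA, B->AB, C->CCC

  step 1 ⇒ step 2: ABACAABAB ⇒ ACA·AB·ACA·CCC·ACA·ACA·AB·ACA·AB
    A ↦ ACA
    B ↦ AB
    C ↦ CCC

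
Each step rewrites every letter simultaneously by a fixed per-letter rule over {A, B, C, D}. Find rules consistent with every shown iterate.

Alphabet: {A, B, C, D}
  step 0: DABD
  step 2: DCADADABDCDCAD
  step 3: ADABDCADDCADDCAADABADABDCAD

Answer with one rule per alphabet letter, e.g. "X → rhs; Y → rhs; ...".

  step 2 ⇒ step 3: DCADADABDCDCAD ⇒ AD·AB·DC·AD·DC·AD·DC·A·AD·AB·AD·AB·DC·AD
    A ↦ DC
    B ↦ A
    C ↦ AB
    D ↦ AD

A->DC, B->A, C->AB, D->AD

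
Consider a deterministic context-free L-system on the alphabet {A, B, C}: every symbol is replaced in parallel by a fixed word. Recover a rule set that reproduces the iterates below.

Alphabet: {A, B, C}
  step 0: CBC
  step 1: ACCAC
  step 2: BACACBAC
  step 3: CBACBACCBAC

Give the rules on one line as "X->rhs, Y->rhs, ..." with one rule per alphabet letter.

  step 2 ⇒ step 3: BACACBAC ⇒ C·B·AC·B·AC·C·B·AC
    A ↦ B
    B ↦ C
    C ↦ AC

A->B, B->C, C->AC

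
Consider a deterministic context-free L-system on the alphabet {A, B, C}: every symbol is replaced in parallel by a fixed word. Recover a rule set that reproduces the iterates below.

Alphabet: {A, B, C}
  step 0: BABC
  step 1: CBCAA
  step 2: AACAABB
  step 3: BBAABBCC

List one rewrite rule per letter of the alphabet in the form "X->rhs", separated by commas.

A->B, B->C, C->AA

  step 2 ⇒ step 3: AACAABB ⇒ B·B·AA·B·B·C·C
    A ↦ B
    B ↦ C
    C ↦ AA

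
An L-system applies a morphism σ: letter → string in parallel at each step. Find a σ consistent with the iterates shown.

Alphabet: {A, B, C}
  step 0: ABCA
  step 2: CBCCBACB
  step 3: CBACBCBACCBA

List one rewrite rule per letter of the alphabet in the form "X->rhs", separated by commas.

A->C, B->A, C->CB

  step 2 ⇒ step 3: CBCCBACB ⇒ CB·A·CB·CB·A·C·CB·A
    A ↦ C
    B ↦ A
    C ↦ CB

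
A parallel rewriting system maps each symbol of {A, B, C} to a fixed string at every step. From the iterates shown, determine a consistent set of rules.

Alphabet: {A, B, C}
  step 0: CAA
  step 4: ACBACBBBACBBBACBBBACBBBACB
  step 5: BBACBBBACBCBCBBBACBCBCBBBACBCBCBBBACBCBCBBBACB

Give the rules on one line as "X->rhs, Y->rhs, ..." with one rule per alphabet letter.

  step 4 ⇒ step 5: ACBACBBBACBBBACBBBACBBBACB ⇒ BB·A·CB·BB·A·CB·CB·CB·BB·A·CB·CB·CB·BB·A·CB·CB·CB·BB·A·CB·CB·CB·BB·A·CB
    A ↦ BB
    B ↦ CB
    C ↦ A

A->BB, B->CB, C->A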